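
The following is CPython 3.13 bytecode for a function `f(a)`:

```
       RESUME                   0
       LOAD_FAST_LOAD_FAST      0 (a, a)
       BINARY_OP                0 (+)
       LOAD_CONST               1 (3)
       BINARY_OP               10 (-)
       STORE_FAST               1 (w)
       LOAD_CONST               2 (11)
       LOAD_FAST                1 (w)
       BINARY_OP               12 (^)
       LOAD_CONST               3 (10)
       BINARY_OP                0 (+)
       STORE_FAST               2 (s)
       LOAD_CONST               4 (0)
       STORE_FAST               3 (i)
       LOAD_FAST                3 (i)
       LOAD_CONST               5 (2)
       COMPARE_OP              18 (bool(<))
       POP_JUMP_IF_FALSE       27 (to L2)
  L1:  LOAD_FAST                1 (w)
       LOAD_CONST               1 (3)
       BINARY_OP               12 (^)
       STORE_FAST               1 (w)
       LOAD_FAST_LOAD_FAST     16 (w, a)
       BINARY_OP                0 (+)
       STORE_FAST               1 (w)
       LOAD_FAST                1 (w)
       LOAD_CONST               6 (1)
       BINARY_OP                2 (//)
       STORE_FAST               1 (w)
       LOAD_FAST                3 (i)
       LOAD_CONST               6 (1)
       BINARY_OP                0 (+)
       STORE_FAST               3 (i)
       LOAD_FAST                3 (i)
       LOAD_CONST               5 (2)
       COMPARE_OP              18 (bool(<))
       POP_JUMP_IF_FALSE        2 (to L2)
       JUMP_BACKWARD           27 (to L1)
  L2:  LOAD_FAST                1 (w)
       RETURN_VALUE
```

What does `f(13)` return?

LOAD_FAST_LOAD_FAST a,a → push 13,13. Stack: [13, 13]
BINARY_OP + → 13 + 13 = 26. Stack: [26]
LOAD_CONST → push 3. Stack: [26, 3]
BINARY_OP - → 26 - 3 = 23. Stack: [23]
STORE_FAST w → w=23. Stack: []
LOAD_CONST → push 11. Stack: [11]
LOAD_FAST w → push 23. Stack: [11, 23]
BINARY_OP ^ → 11 ^ 23 = 28. Stack: [28]
LOAD_CONST → push 10. Stack: [28, 10]
BINARY_OP + → 28 + 10 = 38. Stack: [38]
STORE_FAST s → s=38. Stack: []
LOAD_CONST → push 0. Stack: [0]
STORE_FAST i → i=0. Stack: []
LOAD_FAST i → push 0. Stack: [0]
LOAD_CONST → push 2. Stack: [0, 2]
COMPARE_OP bool(<) → 0 vs 2 = True. Stack: [True]
POP_JUMP_IF_FALSE → pop True; no jump. Stack: []
LOAD_FAST w → push 23. Stack: [23]
LOAD_CONST → push 3. Stack: [23, 3]
BINARY_OP ^ → 23 ^ 3 = 20. Stack: [20]
STORE_FAST w → w=20. Stack: []
LOAD_FAST_LOAD_FAST w,a → push 20,13. Stack: [20, 13]
BINARY_OP + → 20 + 13 = 33. Stack: [33]
STORE_FAST w → w=33. Stack: []
LOAD_FAST w → push 33. Stack: [33]
LOAD_CONST → push 1. Stack: [33, 1]
BINARY_OP // → 33 // 1 = 33. Stack: [33]
STORE_FAST w → w=33. Stack: []
LOAD_FAST i → push 0. Stack: [0]
LOAD_CONST → push 1. Stack: [0, 1]
BINARY_OP + → 0 + 1 = 1. Stack: [1]
STORE_FAST i → i=1. Stack: []
LOAD_FAST i → push 1. Stack: [1]
LOAD_CONST → push 2. Stack: [1, 2]
COMPARE_OP bool(<) → 1 vs 2 = True. Stack: [True]
POP_JUMP_IF_FALSE → pop True; no jump. Stack: []
LOAD_FAST w → push 33. Stack: [33]
LOAD_CONST → push 3. Stack: [33, 3]
BINARY_OP ^ → 33 ^ 3 = 34. Stack: [34]
STORE_FAST w → w=34. Stack: []
LOAD_FAST_LOAD_FAST w,a → push 34,13. Stack: [34, 13]
BINARY_OP + → 34 + 13 = 47. Stack: [47]
STORE_FAST w → w=47. Stack: []
LOAD_FAST w → push 47. Stack: [47]
LOAD_CONST → push 1. Stack: [47, 1]
BINARY_OP // → 47 // 1 = 47. Stack: [47]
STORE_FAST w → w=47. Stack: []
LOAD_FAST i → push 1. Stack: [1]
LOAD_CONST → push 1. Stack: [1, 1]
BINARY_OP + → 1 + 1 = 2. Stack: [2]
STORE_FAST i → i=2. Stack: []
LOAD_FAST i → push 2. Stack: [2]
LOAD_CONST → push 2. Stack: [2, 2]
COMPARE_OP bool(<) → 2 vs 2 = False. Stack: [False]
POP_JUMP_IF_FALSE → pop False; jump. Stack: []
LOAD_FAST w → push 47. Stack: [47]
RETURN_VALUE → return 47.

47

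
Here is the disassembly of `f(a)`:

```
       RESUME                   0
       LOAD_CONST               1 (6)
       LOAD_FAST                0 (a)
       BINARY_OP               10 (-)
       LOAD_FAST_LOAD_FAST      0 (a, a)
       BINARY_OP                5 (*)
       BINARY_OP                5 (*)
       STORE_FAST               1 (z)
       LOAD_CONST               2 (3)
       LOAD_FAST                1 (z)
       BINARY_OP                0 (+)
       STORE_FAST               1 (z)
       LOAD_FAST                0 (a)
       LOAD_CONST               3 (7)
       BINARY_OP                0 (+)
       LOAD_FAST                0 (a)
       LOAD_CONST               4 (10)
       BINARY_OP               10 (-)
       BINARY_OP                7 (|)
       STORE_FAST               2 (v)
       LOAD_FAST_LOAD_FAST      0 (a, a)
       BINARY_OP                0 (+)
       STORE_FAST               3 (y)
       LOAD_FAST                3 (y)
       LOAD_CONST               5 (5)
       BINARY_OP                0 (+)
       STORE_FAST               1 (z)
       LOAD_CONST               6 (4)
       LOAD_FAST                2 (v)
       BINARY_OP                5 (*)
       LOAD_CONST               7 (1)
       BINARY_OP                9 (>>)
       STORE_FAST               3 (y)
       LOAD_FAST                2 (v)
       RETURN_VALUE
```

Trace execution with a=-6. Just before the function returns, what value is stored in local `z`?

LOAD_CONST → push 6. Stack: [6]
LOAD_FAST a → push -6. Stack: [6, -6]
BINARY_OP - → 6 - -6 = 12. Stack: [12]
LOAD_FAST_LOAD_FAST a,a → push -6,-6. Stack: [12, -6, -6]
BINARY_OP * → -6 * -6 = 36. Stack: [12, 36]
BINARY_OP * → 12 * 36 = 432. Stack: [432]
STORE_FAST z → z=432. Stack: []
LOAD_CONST → push 3. Stack: [3]
LOAD_FAST z → push 432. Stack: [3, 432]
BINARY_OP + → 3 + 432 = 435. Stack: [435]
STORE_FAST z → z=435. Stack: []
LOAD_FAST a → push -6. Stack: [-6]
LOAD_CONST → push 7. Stack: [-6, 7]
BINARY_OP + → -6 + 7 = 1. Stack: [1]
LOAD_FAST a → push -6. Stack: [1, -6]
LOAD_CONST → push 10. Stack: [1, -6, 10]
BINARY_OP - → -6 - 10 = -16. Stack: [1, -16]
BINARY_OP | → 1 | -16 = -15. Stack: [-15]
STORE_FAST v → v=-15. Stack: []
LOAD_FAST_LOAD_FAST a,a → push -6,-6. Stack: [-6, -6]
BINARY_OP + → -6 + -6 = -12. Stack: [-12]
STORE_FAST y → y=-12. Stack: []
LOAD_FAST y → push -12. Stack: [-12]
LOAD_CONST → push 5. Stack: [-12, 5]
BINARY_OP + → -12 + 5 = -7. Stack: [-7]
STORE_FAST z → z=-7. Stack: []
LOAD_CONST → push 4. Stack: [4]
LOAD_FAST v → push -15. Stack: [4, -15]
BINARY_OP * → 4 * -15 = -60. Stack: [-60]
LOAD_CONST → push 1. Stack: [-60, 1]
BINARY_OP >> → -60 >> 1 = -30. Stack: [-30]
STORE_FAST y → y=-30. Stack: []
LOAD_FAST v → push -15. Stack: [-15]
RETURN_VALUE → return -15.

-7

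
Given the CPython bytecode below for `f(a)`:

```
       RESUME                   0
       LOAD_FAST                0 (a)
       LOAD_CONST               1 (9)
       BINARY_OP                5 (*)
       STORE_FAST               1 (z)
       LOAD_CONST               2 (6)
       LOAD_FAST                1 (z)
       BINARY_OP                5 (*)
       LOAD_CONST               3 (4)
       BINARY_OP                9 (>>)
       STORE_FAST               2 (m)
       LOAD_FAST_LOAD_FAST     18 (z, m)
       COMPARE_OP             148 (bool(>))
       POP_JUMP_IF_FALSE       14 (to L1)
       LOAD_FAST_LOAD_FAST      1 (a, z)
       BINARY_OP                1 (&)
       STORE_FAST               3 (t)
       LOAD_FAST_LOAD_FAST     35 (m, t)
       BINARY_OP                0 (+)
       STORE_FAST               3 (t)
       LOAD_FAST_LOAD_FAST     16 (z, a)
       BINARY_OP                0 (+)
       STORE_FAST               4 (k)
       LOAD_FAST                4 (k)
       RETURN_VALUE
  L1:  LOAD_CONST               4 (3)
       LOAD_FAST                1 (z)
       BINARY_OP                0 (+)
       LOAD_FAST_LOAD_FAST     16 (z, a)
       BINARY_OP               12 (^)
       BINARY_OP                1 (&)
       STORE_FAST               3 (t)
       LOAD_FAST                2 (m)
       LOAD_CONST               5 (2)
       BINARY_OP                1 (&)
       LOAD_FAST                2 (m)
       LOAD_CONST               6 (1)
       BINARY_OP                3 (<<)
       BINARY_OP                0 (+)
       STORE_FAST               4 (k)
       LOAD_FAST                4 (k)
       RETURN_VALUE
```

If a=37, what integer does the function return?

370

LOAD_FAST a → push 37. Stack: [37]
LOAD_CONST → push 9. Stack: [37, 9]
BINARY_OP * → 37 * 9 = 333. Stack: [333]
STORE_FAST z → z=333. Stack: []
LOAD_CONST → push 6. Stack: [6]
LOAD_FAST z → push 333. Stack: [6, 333]
BINARY_OP * → 6 * 333 = 1998. Stack: [1998]
LOAD_CONST → push 4. Stack: [1998, 4]
BINARY_OP >> → 1998 >> 4 = 124. Stack: [124]
STORE_FAST m → m=124. Stack: []
LOAD_FAST_LOAD_FAST z,m → push 333,124. Stack: [333, 124]
COMPARE_OP bool(>) → 333 vs 124 = True. Stack: [True]
POP_JUMP_IF_FALSE → pop True; no jump. Stack: []
LOAD_FAST_LOAD_FAST a,z → push 37,333. Stack: [37, 333]
BINARY_OP & → 37 & 333 = 5. Stack: [5]
STORE_FAST t → t=5. Stack: []
LOAD_FAST_LOAD_FAST m,t → push 124,5. Stack: [124, 5]
BINARY_OP + → 124 + 5 = 129. Stack: [129]
STORE_FAST t → t=129. Stack: []
LOAD_FAST_LOAD_FAST z,a → push 333,37. Stack: [333, 37]
BINARY_OP + → 333 + 37 = 370. Stack: [370]
STORE_FAST k → k=370. Stack: []
LOAD_FAST k → push 370. Stack: [370]
RETURN_VALUE → return 370.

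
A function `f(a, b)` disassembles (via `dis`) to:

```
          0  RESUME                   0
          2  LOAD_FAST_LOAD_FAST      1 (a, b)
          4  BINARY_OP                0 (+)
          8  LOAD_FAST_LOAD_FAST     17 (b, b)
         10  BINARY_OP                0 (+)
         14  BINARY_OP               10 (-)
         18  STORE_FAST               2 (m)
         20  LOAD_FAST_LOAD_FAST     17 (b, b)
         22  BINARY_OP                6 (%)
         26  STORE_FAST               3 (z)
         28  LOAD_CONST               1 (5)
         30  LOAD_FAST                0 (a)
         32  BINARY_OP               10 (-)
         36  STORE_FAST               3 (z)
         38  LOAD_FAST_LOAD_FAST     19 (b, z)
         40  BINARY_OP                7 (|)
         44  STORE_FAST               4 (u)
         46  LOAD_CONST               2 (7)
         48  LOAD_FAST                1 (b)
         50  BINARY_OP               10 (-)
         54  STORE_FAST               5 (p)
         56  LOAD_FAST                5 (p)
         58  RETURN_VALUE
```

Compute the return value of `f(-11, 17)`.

-10

LOAD_FAST_LOAD_FAST a,b → push -11,17. Stack: [-11, 17]
BINARY_OP + → -11 + 17 = 6. Stack: [6]
LOAD_FAST_LOAD_FAST b,b → push 17,17. Stack: [6, 17, 17]
BINARY_OP + → 17 + 17 = 34. Stack: [6, 34]
BINARY_OP - → 6 - 34 = -28. Stack: [-28]
STORE_FAST m → m=-28. Stack: []
LOAD_FAST_LOAD_FAST b,b → push 17,17. Stack: [17, 17]
BINARY_OP % → 17 % 17 = 0. Stack: [0]
STORE_FAST z → z=0. Stack: []
LOAD_CONST → push 5. Stack: [5]
LOAD_FAST a → push -11. Stack: [5, -11]
BINARY_OP - → 5 - -11 = 16. Stack: [16]
STORE_FAST z → z=16. Stack: []
LOAD_FAST_LOAD_FAST b,z → push 17,16. Stack: [17, 16]
BINARY_OP | → 17 | 16 = 17. Stack: [17]
STORE_FAST u → u=17. Stack: []
LOAD_CONST → push 7. Stack: [7]
LOAD_FAST b → push 17. Stack: [7, 17]
BINARY_OP - → 7 - 17 = -10. Stack: [-10]
STORE_FAST p → p=-10. Stack: []
LOAD_FAST p → push -10. Stack: [-10]
RETURN_VALUE → return -10.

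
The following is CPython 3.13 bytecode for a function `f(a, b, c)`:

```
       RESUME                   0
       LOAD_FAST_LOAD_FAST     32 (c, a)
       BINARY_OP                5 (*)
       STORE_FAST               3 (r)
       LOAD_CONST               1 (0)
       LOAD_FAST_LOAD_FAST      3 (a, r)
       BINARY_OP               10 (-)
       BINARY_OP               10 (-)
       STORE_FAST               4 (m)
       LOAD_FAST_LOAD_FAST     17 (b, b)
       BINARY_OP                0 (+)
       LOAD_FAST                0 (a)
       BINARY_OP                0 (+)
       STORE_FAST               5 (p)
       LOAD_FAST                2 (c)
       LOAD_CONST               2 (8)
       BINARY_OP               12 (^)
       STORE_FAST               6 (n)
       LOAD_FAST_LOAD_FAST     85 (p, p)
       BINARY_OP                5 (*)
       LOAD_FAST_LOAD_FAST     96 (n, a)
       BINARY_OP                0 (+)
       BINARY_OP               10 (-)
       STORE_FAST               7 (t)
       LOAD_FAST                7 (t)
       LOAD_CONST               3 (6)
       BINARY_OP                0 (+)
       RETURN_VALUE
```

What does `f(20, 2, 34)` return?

520

LOAD_FAST_LOAD_FAST c,a → push 34,20. Stack: [34, 20]
BINARY_OP * → 34 * 20 = 680. Stack: [680]
STORE_FAST r → r=680. Stack: []
LOAD_CONST → push 0. Stack: [0]
LOAD_FAST_LOAD_FAST a,r → push 20,680. Stack: [0, 20, 680]
BINARY_OP - → 20 - 680 = -660. Stack: [0, -660]
BINARY_OP - → 0 - -660 = 660. Stack: [660]
STORE_FAST m → m=660. Stack: []
LOAD_FAST_LOAD_FAST b,b → push 2,2. Stack: [2, 2]
BINARY_OP + → 2 + 2 = 4. Stack: [4]
LOAD_FAST a → push 20. Stack: [4, 20]
BINARY_OP + → 4 + 20 = 24. Stack: [24]
STORE_FAST p → p=24. Stack: []
LOAD_FAST c → push 34. Stack: [34]
LOAD_CONST → push 8. Stack: [34, 8]
BINARY_OP ^ → 34 ^ 8 = 42. Stack: [42]
STORE_FAST n → n=42. Stack: []
LOAD_FAST_LOAD_FAST p,p → push 24,24. Stack: [24, 24]
BINARY_OP * → 24 * 24 = 576. Stack: [576]
LOAD_FAST_LOAD_FAST n,a → push 42,20. Stack: [576, 42, 20]
BINARY_OP + → 42 + 20 = 62. Stack: [576, 62]
BINARY_OP - → 576 - 62 = 514. Stack: [514]
STORE_FAST t → t=514. Stack: []
LOAD_FAST t → push 514. Stack: [514]
LOAD_CONST → push 6. Stack: [514, 6]
BINARY_OP + → 514 + 6 = 520. Stack: [520]
RETURN_VALUE → return 520.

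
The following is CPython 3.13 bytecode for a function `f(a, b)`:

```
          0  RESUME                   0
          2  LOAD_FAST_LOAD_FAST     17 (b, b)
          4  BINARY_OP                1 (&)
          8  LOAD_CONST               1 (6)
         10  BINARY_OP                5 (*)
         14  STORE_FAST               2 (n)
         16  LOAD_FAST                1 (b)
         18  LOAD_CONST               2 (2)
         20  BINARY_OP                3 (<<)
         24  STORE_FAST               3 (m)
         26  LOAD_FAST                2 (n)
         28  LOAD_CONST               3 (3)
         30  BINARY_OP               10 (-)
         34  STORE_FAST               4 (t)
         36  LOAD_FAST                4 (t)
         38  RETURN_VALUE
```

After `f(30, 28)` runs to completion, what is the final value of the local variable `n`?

LOAD_FAST_LOAD_FAST b,b → push 28,28. Stack: [28, 28]
BINARY_OP & → 28 & 28 = 28. Stack: [28]
LOAD_CONST → push 6. Stack: [28, 6]
BINARY_OP * → 28 * 6 = 168. Stack: [168]
STORE_FAST n → n=168. Stack: []
LOAD_FAST b → push 28. Stack: [28]
LOAD_CONST → push 2. Stack: [28, 2]
BINARY_OP << → 28 << 2 = 112. Stack: [112]
STORE_FAST m → m=112. Stack: []
LOAD_FAST n → push 168. Stack: [168]
LOAD_CONST → push 3. Stack: [168, 3]
BINARY_OP - → 168 - 3 = 165. Stack: [165]
STORE_FAST t → t=165. Stack: []
LOAD_FAST t → push 165. Stack: [165]
RETURN_VALUE → return 165.

168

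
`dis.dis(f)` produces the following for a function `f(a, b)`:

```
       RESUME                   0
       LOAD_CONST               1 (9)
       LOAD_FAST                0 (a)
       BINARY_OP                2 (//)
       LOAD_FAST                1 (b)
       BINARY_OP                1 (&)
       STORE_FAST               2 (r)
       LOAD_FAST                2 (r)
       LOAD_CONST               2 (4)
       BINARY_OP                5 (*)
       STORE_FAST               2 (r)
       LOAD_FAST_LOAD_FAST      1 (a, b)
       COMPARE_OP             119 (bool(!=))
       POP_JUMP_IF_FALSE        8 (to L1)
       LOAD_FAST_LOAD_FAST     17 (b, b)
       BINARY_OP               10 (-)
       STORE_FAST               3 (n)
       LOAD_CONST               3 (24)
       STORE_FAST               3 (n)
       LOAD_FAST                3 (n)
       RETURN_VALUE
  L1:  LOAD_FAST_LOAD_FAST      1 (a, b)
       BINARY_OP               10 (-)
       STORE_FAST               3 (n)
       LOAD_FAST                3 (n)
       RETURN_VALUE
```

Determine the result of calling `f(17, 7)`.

LOAD_CONST → push 9. Stack: [9]
LOAD_FAST a → push 17. Stack: [9, 17]
BINARY_OP // → 9 // 17 = 0. Stack: [0]
LOAD_FAST b → push 7. Stack: [0, 7]
BINARY_OP & → 0 & 7 = 0. Stack: [0]
STORE_FAST r → r=0. Stack: []
LOAD_FAST r → push 0. Stack: [0]
LOAD_CONST → push 4. Stack: [0, 4]
BINARY_OP * → 0 * 4 = 0. Stack: [0]
STORE_FAST r → r=0. Stack: []
LOAD_FAST_LOAD_FAST a,b → push 17,7. Stack: [17, 7]
COMPARE_OP bool(!=) → 17 vs 7 = True. Stack: [True]
POP_JUMP_IF_FALSE → pop True; no jump. Stack: []
LOAD_FAST_LOAD_FAST b,b → push 7,7. Stack: [7, 7]
BINARY_OP - → 7 - 7 = 0. Stack: [0]
STORE_FAST n → n=0. Stack: []
LOAD_CONST → push 24. Stack: [24]
STORE_FAST n → n=24. Stack: []
LOAD_FAST n → push 24. Stack: [24]
RETURN_VALUE → return 24.

24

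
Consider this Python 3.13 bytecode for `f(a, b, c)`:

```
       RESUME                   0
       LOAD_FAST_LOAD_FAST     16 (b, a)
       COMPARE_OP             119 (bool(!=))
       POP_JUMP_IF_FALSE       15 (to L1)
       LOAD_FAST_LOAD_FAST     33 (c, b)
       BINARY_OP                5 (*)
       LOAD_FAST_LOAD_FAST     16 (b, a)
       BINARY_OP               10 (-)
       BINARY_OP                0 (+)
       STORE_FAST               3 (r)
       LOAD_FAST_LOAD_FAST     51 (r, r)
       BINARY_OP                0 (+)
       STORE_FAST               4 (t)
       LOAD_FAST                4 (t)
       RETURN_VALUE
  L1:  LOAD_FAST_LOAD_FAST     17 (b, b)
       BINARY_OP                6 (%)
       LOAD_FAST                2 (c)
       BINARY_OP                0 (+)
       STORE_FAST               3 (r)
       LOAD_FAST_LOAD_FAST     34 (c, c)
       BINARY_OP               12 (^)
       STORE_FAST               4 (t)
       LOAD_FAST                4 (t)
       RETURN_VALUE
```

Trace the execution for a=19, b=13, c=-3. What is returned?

LOAD_FAST_LOAD_FAST b,a → push 13,19. Stack: [13, 19]
COMPARE_OP bool(!=) → 13 vs 19 = True. Stack: [True]
POP_JUMP_IF_FALSE → pop True; no jump. Stack: []
LOAD_FAST_LOAD_FAST c,b → push -3,13. Stack: [-3, 13]
BINARY_OP * → -3 * 13 = -39. Stack: [-39]
LOAD_FAST_LOAD_FAST b,a → push 13,19. Stack: [-39, 13, 19]
BINARY_OP - → 13 - 19 = -6. Stack: [-39, -6]
BINARY_OP + → -39 + -6 = -45. Stack: [-45]
STORE_FAST r → r=-45. Stack: []
LOAD_FAST_LOAD_FAST r,r → push -45,-45. Stack: [-45, -45]
BINARY_OP + → -45 + -45 = -90. Stack: [-90]
STORE_FAST t → t=-90. Stack: []
LOAD_FAST t → push -90. Stack: [-90]
RETURN_VALUE → return -90.

-90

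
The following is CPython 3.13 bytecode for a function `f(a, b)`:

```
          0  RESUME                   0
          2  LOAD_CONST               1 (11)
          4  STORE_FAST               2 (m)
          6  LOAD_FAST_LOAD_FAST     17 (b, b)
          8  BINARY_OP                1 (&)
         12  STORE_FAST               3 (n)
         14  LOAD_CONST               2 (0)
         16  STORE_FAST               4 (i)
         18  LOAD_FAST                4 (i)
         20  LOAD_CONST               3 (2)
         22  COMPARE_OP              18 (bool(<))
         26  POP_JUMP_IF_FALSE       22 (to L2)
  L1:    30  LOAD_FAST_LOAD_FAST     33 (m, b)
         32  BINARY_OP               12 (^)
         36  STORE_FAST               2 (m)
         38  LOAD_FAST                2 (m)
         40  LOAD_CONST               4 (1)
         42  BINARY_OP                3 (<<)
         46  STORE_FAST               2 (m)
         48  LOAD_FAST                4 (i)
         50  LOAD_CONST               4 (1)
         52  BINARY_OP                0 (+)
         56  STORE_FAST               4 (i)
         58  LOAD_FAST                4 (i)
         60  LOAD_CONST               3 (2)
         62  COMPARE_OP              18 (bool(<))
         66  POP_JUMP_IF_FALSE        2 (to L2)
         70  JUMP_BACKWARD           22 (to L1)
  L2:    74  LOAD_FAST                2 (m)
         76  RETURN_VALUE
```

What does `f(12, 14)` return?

LOAD_CONST → push 11. Stack: [11]
STORE_FAST m → m=11. Stack: []
LOAD_FAST_LOAD_FAST b,b → push 14,14. Stack: [14, 14]
BINARY_OP & → 14 & 14 = 14. Stack: [14]
STORE_FAST n → n=14. Stack: []
LOAD_CONST → push 0. Stack: [0]
STORE_FAST i → i=0. Stack: []
LOAD_FAST i → push 0. Stack: [0]
LOAD_CONST → push 2. Stack: [0, 2]
COMPARE_OP bool(<) → 0 vs 2 = True. Stack: [True]
POP_JUMP_IF_FALSE → pop True; no jump. Stack: []
LOAD_FAST_LOAD_FAST m,b → push 11,14. Stack: [11, 14]
BINARY_OP ^ → 11 ^ 14 = 5. Stack: [5]
STORE_FAST m → m=5. Stack: []
LOAD_FAST m → push 5. Stack: [5]
LOAD_CONST → push 1. Stack: [5, 1]
BINARY_OP << → 5 << 1 = 10. Stack: [10]
STORE_FAST m → m=10. Stack: []
LOAD_FAST i → push 0. Stack: [0]
LOAD_CONST → push 1. Stack: [0, 1]
BINARY_OP + → 0 + 1 = 1. Stack: [1]
STORE_FAST i → i=1. Stack: []
LOAD_FAST i → push 1. Stack: [1]
LOAD_CONST → push 2. Stack: [1, 2]
COMPARE_OP bool(<) → 1 vs 2 = True. Stack: [True]
POP_JUMP_IF_FALSE → pop True; no jump. Stack: []
LOAD_FAST_LOAD_FAST m,b → push 10,14. Stack: [10, 14]
BINARY_OP ^ → 10 ^ 14 = 4. Stack: [4]
STORE_FAST m → m=4. Stack: []
LOAD_FAST m → push 4. Stack: [4]
LOAD_CONST → push 1. Stack: [4, 1]
BINARY_OP << → 4 << 1 = 8. Stack: [8]
STORE_FAST m → m=8. Stack: []
LOAD_FAST i → push 1. Stack: [1]
LOAD_CONST → push 1. Stack: [1, 1]
BINARY_OP + → 1 + 1 = 2. Stack: [2]
STORE_FAST i → i=2. Stack: []
LOAD_FAST i → push 2. Stack: [2]
LOAD_CONST → push 2. Stack: [2, 2]
COMPARE_OP bool(<) → 2 vs 2 = False. Stack: [False]
POP_JUMP_IF_FALSE → pop False; jump. Stack: []
LOAD_FAST m → push 8. Stack: [8]
RETURN_VALUE → return 8.

8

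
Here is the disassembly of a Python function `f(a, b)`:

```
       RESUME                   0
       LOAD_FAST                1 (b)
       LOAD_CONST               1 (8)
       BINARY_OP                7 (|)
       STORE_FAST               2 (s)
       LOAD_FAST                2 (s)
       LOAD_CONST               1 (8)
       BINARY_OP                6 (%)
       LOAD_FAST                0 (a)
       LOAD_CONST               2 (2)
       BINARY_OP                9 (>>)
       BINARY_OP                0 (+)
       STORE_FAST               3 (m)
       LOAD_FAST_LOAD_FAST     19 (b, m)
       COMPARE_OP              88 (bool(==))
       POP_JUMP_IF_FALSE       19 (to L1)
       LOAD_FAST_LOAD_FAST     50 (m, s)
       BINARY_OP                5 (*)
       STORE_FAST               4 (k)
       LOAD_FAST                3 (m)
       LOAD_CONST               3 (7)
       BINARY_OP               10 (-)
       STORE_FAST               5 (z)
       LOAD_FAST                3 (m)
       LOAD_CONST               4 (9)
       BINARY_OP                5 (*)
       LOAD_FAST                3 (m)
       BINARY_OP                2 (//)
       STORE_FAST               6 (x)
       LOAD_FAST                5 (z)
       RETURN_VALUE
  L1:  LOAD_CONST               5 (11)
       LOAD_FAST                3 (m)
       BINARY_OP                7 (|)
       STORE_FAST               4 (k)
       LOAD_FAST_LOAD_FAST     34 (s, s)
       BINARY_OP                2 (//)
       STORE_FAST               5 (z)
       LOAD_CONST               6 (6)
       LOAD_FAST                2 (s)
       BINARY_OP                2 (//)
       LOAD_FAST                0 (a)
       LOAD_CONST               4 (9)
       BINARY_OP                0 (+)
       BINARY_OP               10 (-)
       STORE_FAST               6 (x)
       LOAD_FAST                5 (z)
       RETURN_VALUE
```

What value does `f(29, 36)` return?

LOAD_FAST b → push 36. Stack: [36]
LOAD_CONST → push 8. Stack: [36, 8]
BINARY_OP | → 36 | 8 = 44. Stack: [44]
STORE_FAST s → s=44. Stack: []
LOAD_FAST s → push 44. Stack: [44]
LOAD_CONST → push 8. Stack: [44, 8]
BINARY_OP % → 44 % 8 = 4. Stack: [4]
LOAD_FAST a → push 29. Stack: [4, 29]
LOAD_CONST → push 2. Stack: [4, 29, 2]
BINARY_OP >> → 29 >> 2 = 7. Stack: [4, 7]
BINARY_OP + → 4 + 7 = 11. Stack: [11]
STORE_FAST m → m=11. Stack: []
LOAD_FAST_LOAD_FAST b,m → push 36,11. Stack: [36, 11]
COMPARE_OP bool(==) → 36 vs 11 = False. Stack: [False]
POP_JUMP_IF_FALSE → pop False; jump. Stack: []
LOAD_CONST → push 11. Stack: [11]
LOAD_FAST m → push 11. Stack: [11, 11]
BINARY_OP | → 11 | 11 = 11. Stack: [11]
STORE_FAST k → k=11. Stack: []
LOAD_FAST_LOAD_FAST s,s → push 44,44. Stack: [44, 44]
BINARY_OP // → 44 // 44 = 1. Stack: [1]
STORE_FAST z → z=1. Stack: []
LOAD_CONST → push 6. Stack: [6]
LOAD_FAST s → push 44. Stack: [6, 44]
BINARY_OP // → 6 // 44 = 0. Stack: [0]
LOAD_FAST a → push 29. Stack: [0, 29]
LOAD_CONST → push 9. Stack: [0, 29, 9]
BINARY_OP + → 29 + 9 = 38. Stack: [0, 38]
BINARY_OP - → 0 - 38 = -38. Stack: [-38]
STORE_FAST x → x=-38. Stack: []
LOAD_FAST z → push 1. Stack: [1]
RETURN_VALUE → return 1.

1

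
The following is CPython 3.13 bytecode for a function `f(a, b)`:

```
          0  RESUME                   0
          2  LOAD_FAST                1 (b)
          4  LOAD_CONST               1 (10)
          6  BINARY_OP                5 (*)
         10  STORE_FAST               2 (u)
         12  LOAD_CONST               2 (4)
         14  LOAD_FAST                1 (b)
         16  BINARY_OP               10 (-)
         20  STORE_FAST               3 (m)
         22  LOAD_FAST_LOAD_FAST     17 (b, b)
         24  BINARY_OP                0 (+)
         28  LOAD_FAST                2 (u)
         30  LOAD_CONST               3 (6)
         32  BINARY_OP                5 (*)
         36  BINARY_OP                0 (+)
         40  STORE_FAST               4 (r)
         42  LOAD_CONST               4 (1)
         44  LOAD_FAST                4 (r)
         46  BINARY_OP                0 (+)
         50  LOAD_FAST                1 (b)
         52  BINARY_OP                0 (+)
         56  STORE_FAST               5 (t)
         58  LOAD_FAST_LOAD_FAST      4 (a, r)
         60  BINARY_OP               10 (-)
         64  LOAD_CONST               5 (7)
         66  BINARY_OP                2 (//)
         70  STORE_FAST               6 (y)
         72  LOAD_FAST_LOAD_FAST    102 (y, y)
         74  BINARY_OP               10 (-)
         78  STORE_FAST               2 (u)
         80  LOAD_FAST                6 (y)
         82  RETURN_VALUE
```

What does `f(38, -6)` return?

LOAD_FAST b → push -6. Stack: [-6]
LOAD_CONST → push 10. Stack: [-6, 10]
BINARY_OP * → -6 * 10 = -60. Stack: [-60]
STORE_FAST u → u=-60. Stack: []
LOAD_CONST → push 4. Stack: [4]
LOAD_FAST b → push -6. Stack: [4, -6]
BINARY_OP - → 4 - -6 = 10. Stack: [10]
STORE_FAST m → m=10. Stack: []
LOAD_FAST_LOAD_FAST b,b → push -6,-6. Stack: [-6, -6]
BINARY_OP + → -6 + -6 = -12. Stack: [-12]
LOAD_FAST u → push -60. Stack: [-12, -60]
LOAD_CONST → push 6. Stack: [-12, -60, 6]
BINARY_OP * → -60 * 6 = -360. Stack: [-12, -360]
BINARY_OP + → -12 + -360 = -372. Stack: [-372]
STORE_FAST r → r=-372. Stack: []
LOAD_CONST → push 1. Stack: [1]
LOAD_FAST r → push -372. Stack: [1, -372]
BINARY_OP + → 1 + -372 = -371. Stack: [-371]
LOAD_FAST b → push -6. Stack: [-371, -6]
BINARY_OP + → -371 + -6 = -377. Stack: [-377]
STORE_FAST t → t=-377. Stack: []
LOAD_FAST_LOAD_FAST a,r → push 38,-372. Stack: [38, -372]
BINARY_OP - → 38 - -372 = 410. Stack: [410]
LOAD_CONST → push 7. Stack: [410, 7]
BINARY_OP // → 410 // 7 = 58. Stack: [58]
STORE_FAST y → y=58. Stack: []
LOAD_FAST_LOAD_FAST y,y → push 58,58. Stack: [58, 58]
BINARY_OP - → 58 - 58 = 0. Stack: [0]
STORE_FAST u → u=0. Stack: []
LOAD_FAST y → push 58. Stack: [58]
RETURN_VALUE → return 58.

58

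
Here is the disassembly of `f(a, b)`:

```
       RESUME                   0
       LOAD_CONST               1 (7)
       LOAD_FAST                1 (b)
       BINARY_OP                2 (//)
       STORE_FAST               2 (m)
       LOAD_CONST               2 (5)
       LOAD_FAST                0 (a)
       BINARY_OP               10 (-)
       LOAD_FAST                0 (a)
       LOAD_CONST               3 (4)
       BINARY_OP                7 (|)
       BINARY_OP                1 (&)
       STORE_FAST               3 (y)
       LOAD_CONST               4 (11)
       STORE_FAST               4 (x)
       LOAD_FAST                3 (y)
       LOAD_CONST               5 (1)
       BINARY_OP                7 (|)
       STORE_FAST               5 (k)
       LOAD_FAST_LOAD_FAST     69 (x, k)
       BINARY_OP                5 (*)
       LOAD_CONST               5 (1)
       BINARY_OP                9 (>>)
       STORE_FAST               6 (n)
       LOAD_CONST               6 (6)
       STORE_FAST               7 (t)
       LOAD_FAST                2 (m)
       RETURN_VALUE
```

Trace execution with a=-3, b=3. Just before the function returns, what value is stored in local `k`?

LOAD_CONST → push 7. Stack: [7]
LOAD_FAST b → push 3. Stack: [7, 3]
BINARY_OP // → 7 // 3 = 2. Stack: [2]
STORE_FAST m → m=2. Stack: []
LOAD_CONST → push 5. Stack: [5]
LOAD_FAST a → push -3. Stack: [5, -3]
BINARY_OP - → 5 - -3 = 8. Stack: [8]
LOAD_FAST a → push -3. Stack: [8, -3]
LOAD_CONST → push 4. Stack: [8, -3, 4]
BINARY_OP | → -3 | 4 = -3. Stack: [8, -3]
BINARY_OP & → 8 & -3 = 8. Stack: [8]
STORE_FAST y → y=8. Stack: []
LOAD_CONST → push 11. Stack: [11]
STORE_FAST x → x=11. Stack: []
LOAD_FAST y → push 8. Stack: [8]
LOAD_CONST → push 1. Stack: [8, 1]
BINARY_OP | → 8 | 1 = 9. Stack: [9]
STORE_FAST k → k=9. Stack: []
LOAD_FAST_LOAD_FAST x,k → push 11,9. Stack: [11, 9]
BINARY_OP * → 11 * 9 = 99. Stack: [99]
LOAD_CONST → push 1. Stack: [99, 1]
BINARY_OP >> → 99 >> 1 = 49. Stack: [49]
STORE_FAST n → n=49. Stack: []
LOAD_CONST → push 6. Stack: [6]
STORE_FAST t → t=6. Stack: []
LOAD_FAST m → push 2. Stack: [2]
RETURN_VALUE → return 2.

9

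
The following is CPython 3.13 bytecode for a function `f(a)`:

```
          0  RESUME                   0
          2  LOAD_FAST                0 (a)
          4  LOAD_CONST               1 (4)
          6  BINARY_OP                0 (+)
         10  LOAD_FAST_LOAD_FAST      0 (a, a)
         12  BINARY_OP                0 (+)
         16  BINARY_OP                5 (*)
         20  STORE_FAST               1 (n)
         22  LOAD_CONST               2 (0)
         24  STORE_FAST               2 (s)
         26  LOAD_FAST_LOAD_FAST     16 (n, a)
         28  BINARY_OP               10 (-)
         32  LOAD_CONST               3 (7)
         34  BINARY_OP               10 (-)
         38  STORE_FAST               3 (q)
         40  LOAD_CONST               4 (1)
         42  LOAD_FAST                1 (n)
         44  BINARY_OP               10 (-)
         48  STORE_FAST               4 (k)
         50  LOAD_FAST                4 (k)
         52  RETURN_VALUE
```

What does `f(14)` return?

-503

LOAD_FAST a → push 14. Stack: [14]
LOAD_CONST → push 4. Stack: [14, 4]
BINARY_OP + → 14 + 4 = 18. Stack: [18]
LOAD_FAST_LOAD_FAST a,a → push 14,14. Stack: [18, 14, 14]
BINARY_OP + → 14 + 14 = 28. Stack: [18, 28]
BINARY_OP * → 18 * 28 = 504. Stack: [504]
STORE_FAST n → n=504. Stack: []
LOAD_CONST → push 0. Stack: [0]
STORE_FAST s → s=0. Stack: []
LOAD_FAST_LOAD_FAST n,a → push 504,14. Stack: [504, 14]
BINARY_OP - → 504 - 14 = 490. Stack: [490]
LOAD_CONST → push 7. Stack: [490, 7]
BINARY_OP - → 490 - 7 = 483. Stack: [483]
STORE_FAST q → q=483. Stack: []
LOAD_CONST → push 1. Stack: [1]
LOAD_FAST n → push 504. Stack: [1, 504]
BINARY_OP - → 1 - 504 = -503. Stack: [-503]
STORE_FAST k → k=-503. Stack: []
LOAD_FAST k → push -503. Stack: [-503]
RETURN_VALUE → return -503.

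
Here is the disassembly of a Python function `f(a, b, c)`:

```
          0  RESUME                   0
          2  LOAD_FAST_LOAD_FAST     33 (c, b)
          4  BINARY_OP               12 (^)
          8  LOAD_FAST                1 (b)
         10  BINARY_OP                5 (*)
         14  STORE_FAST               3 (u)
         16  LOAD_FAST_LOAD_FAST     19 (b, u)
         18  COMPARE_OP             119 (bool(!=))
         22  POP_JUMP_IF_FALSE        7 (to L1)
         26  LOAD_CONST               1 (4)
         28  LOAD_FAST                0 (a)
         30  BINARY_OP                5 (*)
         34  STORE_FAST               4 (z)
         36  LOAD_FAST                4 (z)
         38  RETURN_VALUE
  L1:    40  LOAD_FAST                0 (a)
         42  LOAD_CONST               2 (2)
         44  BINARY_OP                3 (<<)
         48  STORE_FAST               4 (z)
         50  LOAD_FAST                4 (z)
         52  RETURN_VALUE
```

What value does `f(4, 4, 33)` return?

LOAD_FAST_LOAD_FAST c,b → push 33,4. Stack: [33, 4]
BINARY_OP ^ → 33 ^ 4 = 37. Stack: [37]
LOAD_FAST b → push 4. Stack: [37, 4]
BINARY_OP * → 37 * 4 = 148. Stack: [148]
STORE_FAST u → u=148. Stack: []
LOAD_FAST_LOAD_FAST b,u → push 4,148. Stack: [4, 148]
COMPARE_OP bool(!=) → 4 vs 148 = True. Stack: [True]
POP_JUMP_IF_FALSE → pop True; no jump. Stack: []
LOAD_CONST → push 4. Stack: [4]
LOAD_FAST a → push 4. Stack: [4, 4]
BINARY_OP * → 4 * 4 = 16. Stack: [16]
STORE_FAST z → z=16. Stack: []
LOAD_FAST z → push 16. Stack: [16]
RETURN_VALUE → return 16.

16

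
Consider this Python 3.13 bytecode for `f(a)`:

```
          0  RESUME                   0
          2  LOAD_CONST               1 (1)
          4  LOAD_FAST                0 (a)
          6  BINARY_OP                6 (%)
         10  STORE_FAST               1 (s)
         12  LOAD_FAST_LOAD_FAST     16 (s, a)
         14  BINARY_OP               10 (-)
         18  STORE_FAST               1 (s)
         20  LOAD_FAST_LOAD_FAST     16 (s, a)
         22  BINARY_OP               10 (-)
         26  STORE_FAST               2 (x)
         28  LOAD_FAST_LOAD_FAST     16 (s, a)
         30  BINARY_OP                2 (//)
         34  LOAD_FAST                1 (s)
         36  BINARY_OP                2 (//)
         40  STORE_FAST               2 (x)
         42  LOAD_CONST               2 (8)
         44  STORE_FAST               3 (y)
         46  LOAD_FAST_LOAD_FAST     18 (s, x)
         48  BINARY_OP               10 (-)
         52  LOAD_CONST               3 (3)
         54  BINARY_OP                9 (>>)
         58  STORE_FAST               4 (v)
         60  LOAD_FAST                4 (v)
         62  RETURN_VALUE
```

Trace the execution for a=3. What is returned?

LOAD_CONST → push 1. Stack: [1]
LOAD_FAST a → push 3. Stack: [1, 3]
BINARY_OP % → 1 % 3 = 1. Stack: [1]
STORE_FAST s → s=1. Stack: []
LOAD_FAST_LOAD_FAST s,a → push 1,3. Stack: [1, 3]
BINARY_OP - → 1 - 3 = -2. Stack: [-2]
STORE_FAST s → s=-2. Stack: []
LOAD_FAST_LOAD_FAST s,a → push -2,3. Stack: [-2, 3]
BINARY_OP - → -2 - 3 = -5. Stack: [-5]
STORE_FAST x → x=-5. Stack: []
LOAD_FAST_LOAD_FAST s,a → push -2,3. Stack: [-2, 3]
BINARY_OP // → -2 // 3 = -1. Stack: [-1]
LOAD_FAST s → push -2. Stack: [-1, -2]
BINARY_OP // → -1 // -2 = 0. Stack: [0]
STORE_FAST x → x=0. Stack: []
LOAD_CONST → push 8. Stack: [8]
STORE_FAST y → y=8. Stack: []
LOAD_FAST_LOAD_FAST s,x → push -2,0. Stack: [-2, 0]
BINARY_OP - → -2 - 0 = -2. Stack: [-2]
LOAD_CONST → push 3. Stack: [-2, 3]
BINARY_OP >> → -2 >> 3 = -1. Stack: [-1]
STORE_FAST v → v=-1. Stack: []
LOAD_FAST v → push -1. Stack: [-1]
RETURN_VALUE → return -1.

-1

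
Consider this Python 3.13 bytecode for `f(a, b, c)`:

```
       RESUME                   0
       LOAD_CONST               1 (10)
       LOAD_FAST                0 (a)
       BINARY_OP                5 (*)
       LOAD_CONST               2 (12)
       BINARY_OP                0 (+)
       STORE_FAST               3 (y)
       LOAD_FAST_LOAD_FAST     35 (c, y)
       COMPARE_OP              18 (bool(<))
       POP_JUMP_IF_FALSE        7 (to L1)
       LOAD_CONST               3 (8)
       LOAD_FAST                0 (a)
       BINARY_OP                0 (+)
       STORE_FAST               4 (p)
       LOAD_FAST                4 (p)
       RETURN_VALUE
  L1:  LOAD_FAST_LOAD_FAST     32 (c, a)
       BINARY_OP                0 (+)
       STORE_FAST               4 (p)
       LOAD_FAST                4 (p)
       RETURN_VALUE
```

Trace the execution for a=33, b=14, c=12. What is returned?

LOAD_CONST → push 10. Stack: [10]
LOAD_FAST a → push 33. Stack: [10, 33]
BINARY_OP * → 10 * 33 = 330. Stack: [330]
LOAD_CONST → push 12. Stack: [330, 12]
BINARY_OP + → 330 + 12 = 342. Stack: [342]
STORE_FAST y → y=342. Stack: []
LOAD_FAST_LOAD_FAST c,y → push 12,342. Stack: [12, 342]
COMPARE_OP bool(<) → 12 vs 342 = True. Stack: [True]
POP_JUMP_IF_FALSE → pop True; no jump. Stack: []
LOAD_CONST → push 8. Stack: [8]
LOAD_FAST a → push 33. Stack: [8, 33]
BINARY_OP + → 8 + 33 = 41. Stack: [41]
STORE_FAST p → p=41. Stack: []
LOAD_FAST p → push 41. Stack: [41]
RETURN_VALUE → return 41.

41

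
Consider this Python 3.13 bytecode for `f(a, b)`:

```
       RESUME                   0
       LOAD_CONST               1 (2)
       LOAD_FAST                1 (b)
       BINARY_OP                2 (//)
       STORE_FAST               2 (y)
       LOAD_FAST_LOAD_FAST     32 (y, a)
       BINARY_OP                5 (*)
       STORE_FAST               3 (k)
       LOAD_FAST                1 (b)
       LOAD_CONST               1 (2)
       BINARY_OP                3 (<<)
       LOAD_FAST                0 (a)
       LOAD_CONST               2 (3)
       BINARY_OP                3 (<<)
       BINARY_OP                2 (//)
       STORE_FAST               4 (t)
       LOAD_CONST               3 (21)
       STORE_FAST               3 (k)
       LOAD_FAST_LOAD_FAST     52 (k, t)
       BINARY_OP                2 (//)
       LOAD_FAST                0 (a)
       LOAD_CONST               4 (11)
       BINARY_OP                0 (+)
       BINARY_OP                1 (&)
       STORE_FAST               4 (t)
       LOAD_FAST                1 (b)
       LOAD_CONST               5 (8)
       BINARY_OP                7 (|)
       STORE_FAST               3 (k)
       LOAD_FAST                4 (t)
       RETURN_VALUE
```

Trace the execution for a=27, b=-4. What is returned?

34

LOAD_CONST → push 2. Stack: [2]
LOAD_FAST b → push -4. Stack: [2, -4]
BINARY_OP // → 2 // -4 = -1. Stack: [-1]
STORE_FAST y → y=-1. Stack: []
LOAD_FAST_LOAD_FAST y,a → push -1,27. Stack: [-1, 27]
BINARY_OP * → -1 * 27 = -27. Stack: [-27]
STORE_FAST k → k=-27. Stack: []
LOAD_FAST b → push -4. Stack: [-4]
LOAD_CONST → push 2. Stack: [-4, 2]
BINARY_OP << → -4 << 2 = -16. Stack: [-16]
LOAD_FAST a → push 27. Stack: [-16, 27]
LOAD_CONST → push 3. Stack: [-16, 27, 3]
BINARY_OP << → 27 << 3 = 216. Stack: [-16, 216]
BINARY_OP // → -16 // 216 = -1. Stack: [-1]
STORE_FAST t → t=-1. Stack: []
LOAD_CONST → push 21. Stack: [21]
STORE_FAST k → k=21. Stack: []
LOAD_FAST_LOAD_FAST k,t → push 21,-1. Stack: [21, -1]
BINARY_OP // → 21 // -1 = -21. Stack: [-21]
LOAD_FAST a → push 27. Stack: [-21, 27]
LOAD_CONST → push 11. Stack: [-21, 27, 11]
BINARY_OP + → 27 + 11 = 38. Stack: [-21, 38]
BINARY_OP & → -21 & 38 = 34. Stack: [34]
STORE_FAST t → t=34. Stack: []
LOAD_FAST b → push -4. Stack: [-4]
LOAD_CONST → push 8. Stack: [-4, 8]
BINARY_OP | → -4 | 8 = -4. Stack: [-4]
STORE_FAST k → k=-4. Stack: []
LOAD_FAST t → push 34. Stack: [34]
RETURN_VALUE → return 34.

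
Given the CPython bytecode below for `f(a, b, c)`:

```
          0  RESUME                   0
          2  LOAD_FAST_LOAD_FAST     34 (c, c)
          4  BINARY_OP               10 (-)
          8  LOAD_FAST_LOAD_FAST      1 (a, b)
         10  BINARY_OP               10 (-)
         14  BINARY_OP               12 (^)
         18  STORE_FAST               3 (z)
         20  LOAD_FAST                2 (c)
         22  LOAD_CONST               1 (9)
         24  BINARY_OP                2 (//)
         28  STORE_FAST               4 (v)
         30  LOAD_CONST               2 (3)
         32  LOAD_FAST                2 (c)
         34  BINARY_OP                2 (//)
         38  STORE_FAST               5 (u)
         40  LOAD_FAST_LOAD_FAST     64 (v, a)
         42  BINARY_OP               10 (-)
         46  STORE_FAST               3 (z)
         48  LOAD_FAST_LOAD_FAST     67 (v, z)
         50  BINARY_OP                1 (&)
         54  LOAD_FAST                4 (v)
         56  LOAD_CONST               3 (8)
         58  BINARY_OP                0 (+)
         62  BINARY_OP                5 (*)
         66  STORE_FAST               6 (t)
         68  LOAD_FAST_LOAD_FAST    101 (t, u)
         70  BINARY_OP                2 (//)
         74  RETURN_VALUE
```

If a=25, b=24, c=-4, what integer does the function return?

182

LOAD_FAST_LOAD_FAST c,c → push -4,-4. Stack: [-4, -4]
BINARY_OP - → -4 - -4 = 0. Stack: [0]
LOAD_FAST_LOAD_FAST a,b → push 25,24. Stack: [0, 25, 24]
BINARY_OP - → 25 - 24 = 1. Stack: [0, 1]
BINARY_OP ^ → 0 ^ 1 = 1. Stack: [1]
STORE_FAST z → z=1. Stack: []
LOAD_FAST c → push -4. Stack: [-4]
LOAD_CONST → push 9. Stack: [-4, 9]
BINARY_OP // → -4 // 9 = -1. Stack: [-1]
STORE_FAST v → v=-1. Stack: []
LOAD_CONST → push 3. Stack: [3]
LOAD_FAST c → push -4. Stack: [3, -4]
BINARY_OP // → 3 // -4 = -1. Stack: [-1]
STORE_FAST u → u=-1. Stack: []
LOAD_FAST_LOAD_FAST v,a → push -1,25. Stack: [-1, 25]
BINARY_OP - → -1 - 25 = -26. Stack: [-26]
STORE_FAST z → z=-26. Stack: []
LOAD_FAST_LOAD_FAST v,z → push -1,-26. Stack: [-1, -26]
BINARY_OP & → -1 & -26 = -26. Stack: [-26]
LOAD_FAST v → push -1. Stack: [-26, -1]
LOAD_CONST → push 8. Stack: [-26, -1, 8]
BINARY_OP + → -1 + 8 = 7. Stack: [-26, 7]
BINARY_OP * → -26 * 7 = -182. Stack: [-182]
STORE_FAST t → t=-182. Stack: []
LOAD_FAST_LOAD_FAST t,u → push -182,-1. Stack: [-182, -1]
BINARY_OP // → -182 // -1 = 182. Stack: [182]
RETURN_VALUE → return 182.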